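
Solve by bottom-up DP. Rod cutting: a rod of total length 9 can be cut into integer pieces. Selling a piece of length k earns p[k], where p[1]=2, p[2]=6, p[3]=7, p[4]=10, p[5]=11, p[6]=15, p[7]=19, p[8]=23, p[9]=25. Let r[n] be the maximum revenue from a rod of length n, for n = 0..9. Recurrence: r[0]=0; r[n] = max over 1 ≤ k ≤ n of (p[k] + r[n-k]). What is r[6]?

   n    0    1    2    3    4    5    6    7    8    9
r[n]    0    2    6    8   12   14   18   20   24   26

18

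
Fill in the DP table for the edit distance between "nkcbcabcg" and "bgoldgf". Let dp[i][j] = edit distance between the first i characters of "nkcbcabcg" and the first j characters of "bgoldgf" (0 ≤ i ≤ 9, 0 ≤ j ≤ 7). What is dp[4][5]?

5

   ''  b  g  o  l  d  g  f
''  0  1  2  3  4  5  6  7
 n  1  1  2  3  4  5  6  7
 k  2  2  2  3  4  5  6  7
 c  3  3  3  3  4  5  6  7
 b  4  3  4  4  4  5  6  7
 c  5  4  4  5  5  5  6  7
 a  6  5  5  5  6  6  6  7
 b  7  6  6  6  6  7  7  7
 c  8  7  7  7  7  7  8  8
 g  9  8  7  8  8  8  7  8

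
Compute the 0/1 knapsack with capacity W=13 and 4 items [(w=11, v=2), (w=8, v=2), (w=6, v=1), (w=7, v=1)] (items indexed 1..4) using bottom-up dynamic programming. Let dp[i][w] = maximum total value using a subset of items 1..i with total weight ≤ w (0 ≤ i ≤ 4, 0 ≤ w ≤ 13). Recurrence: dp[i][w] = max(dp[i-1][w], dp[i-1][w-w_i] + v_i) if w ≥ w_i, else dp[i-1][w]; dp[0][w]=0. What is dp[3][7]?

1

i\w   0   1   2   3   4   5   6   7   8   9  10  11  12  13
  0   0   0   0   0   0   0   0   0   0   0   0   0   0   0
  1   0   0   0   0   0   0   0   0   0   0   0   2   2   2
  2   0   0   0   0   0   0   0   0   2   2   2   2   2   2
  3   0   0   0   0   0   0   1   1   2   2   2   2   2   2
  4   0   0   0   0   0   0   1   1   2   2   2   2   2   2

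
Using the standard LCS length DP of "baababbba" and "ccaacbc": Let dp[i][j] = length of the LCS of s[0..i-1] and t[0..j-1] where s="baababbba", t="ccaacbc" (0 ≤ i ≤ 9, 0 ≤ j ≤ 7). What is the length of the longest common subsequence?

   ''  c  c  a  a  c  b  c
''  0  0  0  0  0  0  0  0
 b  0  0  0  0  0  0  1  1
 a  0  0  0  1  1  1  1  1
 a  0  0  0  1  2  2  2  2
 b  0  0  0  1  2  2  3  3
 a  0  0  0  1  2  2  3  3
 b  0  0  0  1  2  2  3  3
 b  0  0  0  1  2  2  3  3
 b  0  0  0  1  2  2  3  3
 a  0  0  0  1  2  2  3  3

3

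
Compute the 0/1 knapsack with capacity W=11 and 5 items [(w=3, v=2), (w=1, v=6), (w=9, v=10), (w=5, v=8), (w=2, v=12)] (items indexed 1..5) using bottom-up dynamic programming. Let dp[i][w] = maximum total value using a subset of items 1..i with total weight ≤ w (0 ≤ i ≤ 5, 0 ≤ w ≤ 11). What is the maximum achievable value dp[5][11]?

28

i\w   0   1   2   3   4   5   6   7   8   9  10  11
  0   0   0   0   0   0   0   0   0   0   0   0   0
  1   0   0   0   2   2   2   2   2   2   2   2   2
  2   0   6   6   6   8   8   8   8   8   8   8   8
  3   0   6   6   6   8   8   8   8   8  10  16  16
  4   0   6   6   6   8   8  14  14  14  16  16  16
  5   0   6  12  18  18  18  20  20  26  26  26  28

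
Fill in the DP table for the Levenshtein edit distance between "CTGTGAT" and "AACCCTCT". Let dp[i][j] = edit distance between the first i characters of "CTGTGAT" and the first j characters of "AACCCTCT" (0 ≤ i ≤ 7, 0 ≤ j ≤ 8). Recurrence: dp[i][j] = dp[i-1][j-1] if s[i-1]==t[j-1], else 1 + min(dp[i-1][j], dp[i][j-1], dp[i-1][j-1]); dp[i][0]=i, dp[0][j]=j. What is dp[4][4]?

4

   ''  A  A  C  C  C  T  C  T
''  0  1  2  3  4  5  6  7  8
 C  1  1  2  2  3  4  5  6  7
 T  2  2  2  3  3  4  4  5  6
 G  3  3  3  3  4  4  5  5  6
 T  4  4  4  4  4  5  4  5  5
 G  5  5  5  5  5  5  5  5  6
 A  6  5  5  6  6  6  6  6  6
 T  7  6  6  6  7  7  6  7  6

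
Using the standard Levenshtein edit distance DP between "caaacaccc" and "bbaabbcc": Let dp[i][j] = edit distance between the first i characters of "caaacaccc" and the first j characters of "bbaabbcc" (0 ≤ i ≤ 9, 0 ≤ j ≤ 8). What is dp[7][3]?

6

   ''  b  b  a  a  b  b  c  c
''  0  1  2  3  4  5  6  7  8
 c  1  1  2  3  4  5  6  6  7
 a  2  2  2  2  3  4  5  6  7
 a  3  3  3  2  2  3  4  5  6
 a  4  4  4  3  2  3  4  5  6
 c  5  5  5  4  3  3  4  4  5
 a  6  6  6  5  4  4  4  5  5
 c  7  7  7  6  5  5  5  4  5
 c  8  8  8  7  6  6  6  5  4
 c  9  9  9  8  7  7  7  6  5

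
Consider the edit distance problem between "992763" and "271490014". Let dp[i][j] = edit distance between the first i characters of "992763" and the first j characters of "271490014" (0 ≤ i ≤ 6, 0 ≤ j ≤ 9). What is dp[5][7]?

7

   ''  2  7  1  4  9  0  0  1  4
''  0  1  2  3  4  5  6  7  8  9
 9  1  1  2  3  4  4  5  6  7  8
 9  2  2  2  3  4  4  5  6  7  8
 2  3  2  3  3  4  5  5  6  7  8
 7  4  3  2  3  4  5  6  6  7  8
 6  5  4  3  3  4  5  6  7  7  8
 3  6  5  4  4  4  5  6  7  8  8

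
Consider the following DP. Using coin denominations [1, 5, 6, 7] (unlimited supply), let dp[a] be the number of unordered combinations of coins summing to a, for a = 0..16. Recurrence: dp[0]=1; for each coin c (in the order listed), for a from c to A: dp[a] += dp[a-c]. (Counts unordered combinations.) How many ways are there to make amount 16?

12

after  coin     0     1     2     3     4     5     6     7     8     9    10    11    12    13    14    15    16
          1     1     1     1     1     1     1     1     1     1     1     1     1     1     1     1     1     1
          5     1     1     1     1     1     2     2     2     2     2     3     3     3     3     3     4     4
          6     1     1     1     1     1     2     3     3     3     3     4     5     6     6     6     7     8
          7     1     1     1     1     1     2     3     4     4     4     5     6     8     9    10    11    12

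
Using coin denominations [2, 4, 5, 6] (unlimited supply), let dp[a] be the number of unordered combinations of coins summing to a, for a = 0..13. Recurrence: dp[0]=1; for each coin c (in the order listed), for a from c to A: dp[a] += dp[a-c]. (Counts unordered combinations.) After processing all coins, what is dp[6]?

after  coin     0     1     2     3     4     5     6     7     8     9    10    11    12    13
          2     1     0     1     0     1     0     1     0     1     0     1     0     1     0
          4     1     0     1     0     2     0     2     0     3     0     3     0     4     0
          5     1     0     1     0     2     1     2     1     3     2     4     2     5     3
          6     1     0     1     0     2     1     3     1     4     2     6     3     8     4

3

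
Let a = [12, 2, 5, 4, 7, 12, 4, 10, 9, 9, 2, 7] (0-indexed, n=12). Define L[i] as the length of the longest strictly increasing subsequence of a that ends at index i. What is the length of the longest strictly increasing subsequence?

4

   i    0    1    2    3    4    5    6    7    8    9   10   11
a[i]   12    2    5    4    7   12    4   10    9    9    2    7
L[i]    1    1    2    2    3    4    2    4    4    4    1    3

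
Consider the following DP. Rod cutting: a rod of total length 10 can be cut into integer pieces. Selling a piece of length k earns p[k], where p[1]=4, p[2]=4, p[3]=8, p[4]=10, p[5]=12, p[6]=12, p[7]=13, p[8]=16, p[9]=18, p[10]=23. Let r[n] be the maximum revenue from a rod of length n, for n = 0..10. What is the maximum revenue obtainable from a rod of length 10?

   n    0    1    2    3    4    5    6    7    8    9   10
r[n]    0    4    8   12   16   20   24   28   32   36   40

40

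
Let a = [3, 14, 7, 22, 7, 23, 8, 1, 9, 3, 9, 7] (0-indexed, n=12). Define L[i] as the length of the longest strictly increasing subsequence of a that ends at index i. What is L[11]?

3

   i    0    1    2    3    4    5    6    7    8    9   10   11
a[i]    3   14    7   22    7   23    8    1    9    3    9    7
L[i]    1    2    2    3    2    4    3    1    4    2    4    3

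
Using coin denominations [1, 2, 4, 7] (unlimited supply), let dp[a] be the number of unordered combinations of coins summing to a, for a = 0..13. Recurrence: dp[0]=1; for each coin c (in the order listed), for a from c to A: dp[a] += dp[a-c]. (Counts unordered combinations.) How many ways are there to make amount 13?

22

after  coin     0     1     2     3     4     5     6     7     8     9    10    11    12    13
          1     1     1     1     1     1     1     1     1     1     1     1     1     1     1
          2     1     1     2     2     3     3     4     4     5     5     6     6     7     7
          4     1     1     2     2     4     4     6     6     9     9    12    12    16    16
          7     1     1     2     2     4     4     6     7    10    11    14    16    20    22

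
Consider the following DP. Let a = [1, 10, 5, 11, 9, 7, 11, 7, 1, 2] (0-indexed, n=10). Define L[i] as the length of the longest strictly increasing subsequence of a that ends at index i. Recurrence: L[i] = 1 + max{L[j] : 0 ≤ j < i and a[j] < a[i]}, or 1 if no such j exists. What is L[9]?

   i    0    1    2    3    4    5    6    7    8    9
a[i]    1   10    5   11    9    7   11    7    1    2
L[i]    1    2    2    3    3    3    4    3    1    2

2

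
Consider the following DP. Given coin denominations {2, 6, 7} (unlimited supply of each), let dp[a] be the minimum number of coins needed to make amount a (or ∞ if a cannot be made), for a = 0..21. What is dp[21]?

3

 a  0  1  2  3  4  5  6  7  8  9 10 11 12 13 14 15 16 17 18 19 20 21
dp  0  -  1  -  2  -  1  1  2  2  3  3  2  2  2  3  3  4  3  3  3  3
(- denotes ∞ / unreachable)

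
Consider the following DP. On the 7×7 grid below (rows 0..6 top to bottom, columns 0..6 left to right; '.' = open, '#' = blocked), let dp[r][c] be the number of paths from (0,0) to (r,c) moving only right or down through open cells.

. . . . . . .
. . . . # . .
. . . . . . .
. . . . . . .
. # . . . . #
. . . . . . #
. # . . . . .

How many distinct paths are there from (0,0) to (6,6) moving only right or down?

355

r\c   0   1   2   3   4   5   6
  0   1   1   1   1   1   1   1
  1   1   2   3   4   0   1   2
  2   1   3   6  10  10  11  13
  3   1   4  10  20  30  41  54
  4   1   0  10  30  60 101   0
  5   1   1  11  41 101 202   0
  6   1   0  11  52 153 355 355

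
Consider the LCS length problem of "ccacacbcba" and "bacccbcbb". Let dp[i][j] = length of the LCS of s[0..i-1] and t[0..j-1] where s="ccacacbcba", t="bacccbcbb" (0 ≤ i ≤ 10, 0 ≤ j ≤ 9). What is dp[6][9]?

   ''  b  a  c  c  c  b  c  b  b
''  0  0  0  0  0  0  0  0  0  0
 c  0  0  0  1  1  1  1  1  1  1
 c  0  0  0  1  2  2  2  2  2  2
 a  0  0  1  1  2  2  2  2  2  2
 c  0  0  1  2  2  3  3  3  3  3
 a  0  0  1  2  2  3  3  3  3  3
 c  0  0  1  2  3  3  3  4  4  4
 b  0  1  1  2  3  3  4  4  5  5
 c  0  1  1  2  3  4  4  5  5  5
 b  0  1  1  2  3  4  5  5  6  6
 a  0  1  2  2  3  4  5  5  6  6

4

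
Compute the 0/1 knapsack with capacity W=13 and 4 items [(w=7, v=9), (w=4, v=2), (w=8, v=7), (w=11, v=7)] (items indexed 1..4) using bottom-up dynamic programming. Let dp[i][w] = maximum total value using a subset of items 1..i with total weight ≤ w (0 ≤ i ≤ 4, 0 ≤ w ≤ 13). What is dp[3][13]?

11

i\w   0   1   2   3   4   5   6   7   8   9  10  11  12  13
  0   0   0   0   0   0   0   0   0   0   0   0   0   0   0
  1   0   0   0   0   0   0   0   9   9   9   9   9   9   9
  2   0   0   0   0   2   2   2   9   9   9   9  11  11  11
  3   0   0   0   0   2   2   2   9   9   9   9  11  11  11
  4   0   0   0   0   2   2   2   9   9   9   9  11  11  11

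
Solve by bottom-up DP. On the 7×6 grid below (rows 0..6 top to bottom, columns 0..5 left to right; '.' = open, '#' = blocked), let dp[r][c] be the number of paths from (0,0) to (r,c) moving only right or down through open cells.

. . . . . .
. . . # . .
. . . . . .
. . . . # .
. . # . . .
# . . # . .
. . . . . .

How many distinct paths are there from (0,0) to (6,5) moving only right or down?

r\c   0   1   2   3   4   5
  0   1   1   1   1   1   1
  1   1   2   3   0   1   2
  2   1   3   6   6   7   9
  3   1   4  10  16   0   9
  4   1   5   0  16  16  25
  5   0   5   5   0  16  41
  6   0   5  10  10  26  67

67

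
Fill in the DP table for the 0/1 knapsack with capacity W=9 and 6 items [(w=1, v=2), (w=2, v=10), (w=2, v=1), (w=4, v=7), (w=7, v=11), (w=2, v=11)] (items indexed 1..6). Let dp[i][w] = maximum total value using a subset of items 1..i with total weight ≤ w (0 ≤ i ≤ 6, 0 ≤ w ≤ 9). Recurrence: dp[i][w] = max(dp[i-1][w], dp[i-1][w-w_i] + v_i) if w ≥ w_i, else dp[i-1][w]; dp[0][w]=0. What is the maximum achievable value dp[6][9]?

30

i\w   0   1   2   3   4   5   6   7   8   9
  0   0   0   0   0   0   0   0   0   0   0
  1   0   2   2   2   2   2   2   2   2   2
  2   0   2  10  12  12  12  12  12  12  12
  3   0   2  10  12  12  13  13  13  13  13
  4   0   2  10  12  12  13  17  19  19  20
  5   0   2  10  12  12  13  17  19  19  21
  6   0   2  11  13  21  23  23  24  28  30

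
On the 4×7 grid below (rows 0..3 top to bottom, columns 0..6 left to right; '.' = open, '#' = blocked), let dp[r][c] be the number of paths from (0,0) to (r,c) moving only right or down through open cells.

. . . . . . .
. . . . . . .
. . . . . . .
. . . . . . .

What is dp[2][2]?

6

r\c   0   1   2   3   4   5   6
  0   1   1   1   1   1   1   1
  1   1   2   3   4   5   6   7
  2   1   3   6  10  15  21  28
  3   1   4  10  20  35  56  84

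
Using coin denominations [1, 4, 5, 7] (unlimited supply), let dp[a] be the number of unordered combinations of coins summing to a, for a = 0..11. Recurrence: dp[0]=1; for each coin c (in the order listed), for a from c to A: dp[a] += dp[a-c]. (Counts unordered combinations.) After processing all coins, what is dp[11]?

after  coin     0     1     2     3     4     5     6     7     8     9    10    11
          1     1     1     1     1     1     1     1     1     1     1     1     1
          4     1     1     1     1     2     2     2     2     3     3     3     3
          5     1     1     1     1     2     3     3     3     4     5     6     6
          7     1     1     1     1     2     3     3     4     5     6     7     8

8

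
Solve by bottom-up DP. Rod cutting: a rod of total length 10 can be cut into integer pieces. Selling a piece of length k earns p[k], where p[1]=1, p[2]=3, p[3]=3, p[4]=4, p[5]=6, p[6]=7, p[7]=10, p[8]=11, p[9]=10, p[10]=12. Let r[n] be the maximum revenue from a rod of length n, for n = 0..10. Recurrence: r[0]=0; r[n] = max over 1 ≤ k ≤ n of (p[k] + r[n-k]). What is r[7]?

   n    0    1    2    3    4    5    6    7    8    9   10
r[n]    0    1    3    4    6    7    9   10   12   13   15

10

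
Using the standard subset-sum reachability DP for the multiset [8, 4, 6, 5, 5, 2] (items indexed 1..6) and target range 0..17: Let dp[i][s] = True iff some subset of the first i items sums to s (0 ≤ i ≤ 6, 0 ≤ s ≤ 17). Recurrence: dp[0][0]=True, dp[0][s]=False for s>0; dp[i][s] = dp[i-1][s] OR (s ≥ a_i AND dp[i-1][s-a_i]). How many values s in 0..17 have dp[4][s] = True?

13

i\s   0   1   2   3   4   5   6   7   8   9  10  11  12  13  14  15  16  17
  0   T   F   F   F   F   F   F   F   F   F   F   F   F   F   F   F   F   F
  1   T   F   F   F   F   F   F   F   T   F   F   F   F   F   F   F   F   F
  2   T   F   F   F   T   F   F   F   T   F   F   F   T   F   F   F   F   F
  3   T   F   F   F   T   F   T   F   T   F   T   F   T   F   T   F   F   F
  4   T   F   F   F   T   T   T   F   T   T   T   T   T   T   T   T   F   T
  5   T   F   F   F   T   T   T   F   T   T   T   T   T   T   T   T   T   T
  6   T   F   T   F   T   T   T   T   T   T   T   T   T   T   T   T   T   T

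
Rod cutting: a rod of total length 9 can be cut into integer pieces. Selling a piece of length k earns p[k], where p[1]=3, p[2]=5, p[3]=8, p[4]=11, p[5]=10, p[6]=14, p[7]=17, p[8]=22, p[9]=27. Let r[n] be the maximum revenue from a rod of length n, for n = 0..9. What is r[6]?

18

   n    0    1    2    3    4    5    6    7    8    9
r[n]    0    3    6    9   12   15   18   21   24   27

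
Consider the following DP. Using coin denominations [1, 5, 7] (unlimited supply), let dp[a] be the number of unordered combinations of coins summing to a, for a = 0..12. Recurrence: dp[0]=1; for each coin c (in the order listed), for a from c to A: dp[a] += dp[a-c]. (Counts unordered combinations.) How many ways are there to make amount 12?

after  coin     0     1     2     3     4     5     6     7     8     9    10    11    12
          1     1     1     1     1     1     1     1     1     1     1     1     1     1
          5     1     1     1     1     1     2     2     2     2     2     3     3     3
          7     1     1     1     1     1     2     2     3     3     3     4     4     5

5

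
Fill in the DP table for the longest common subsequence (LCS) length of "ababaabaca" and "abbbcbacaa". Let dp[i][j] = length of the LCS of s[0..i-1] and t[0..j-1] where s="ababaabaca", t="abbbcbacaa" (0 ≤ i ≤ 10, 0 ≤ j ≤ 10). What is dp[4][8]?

3

   ''  a  b  b  b  c  b  a  c  a  a
''  0  0  0  0  0  0  0  0  0  0  0
 a  0  1  1  1  1  1  1  1  1  1  1
 b  0  1  2  2  2  2  2  2  2  2  2
 a  0  1  2  2  2  2  2  3  3  3  3
 b  0  1  2  3  3  3  3  3  3  3  3
 a  0  1  2  3  3  3  3  4  4  4  4
 a  0  1  2  3  3  3  3  4  4  5  5
 b  0  1  2  3  4  4  4  4  4  5  5
 a  0  1  2  3  4  4  4  5  5  5  6
 c  0  1  2  3  4  5  5  5  6  6  6
 a  0  1  2  3  4  5  5  6  6  7  7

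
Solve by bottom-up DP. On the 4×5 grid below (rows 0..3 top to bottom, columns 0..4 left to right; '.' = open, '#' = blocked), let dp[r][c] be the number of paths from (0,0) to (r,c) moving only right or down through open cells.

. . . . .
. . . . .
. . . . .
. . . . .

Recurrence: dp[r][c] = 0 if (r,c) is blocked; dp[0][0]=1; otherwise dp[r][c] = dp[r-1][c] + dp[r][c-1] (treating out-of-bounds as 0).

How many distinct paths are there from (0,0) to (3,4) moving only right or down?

35

r\c   0   1   2   3   4
  0   1   1   1   1   1
  1   1   2   3   4   5
  2   1   3   6  10  15
  3   1   4  10  20  35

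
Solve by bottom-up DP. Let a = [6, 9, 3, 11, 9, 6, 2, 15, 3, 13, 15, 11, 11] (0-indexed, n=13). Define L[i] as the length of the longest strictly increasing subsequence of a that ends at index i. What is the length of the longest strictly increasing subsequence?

5

   i    0    1    2    3    4    5    6    7    8    9   10   11   12
a[i]    6    9    3   11    9    6    2   15    3   13   15   11   11
L[i]    1    2    1    3    2    2    1    4    2    4    5    3    3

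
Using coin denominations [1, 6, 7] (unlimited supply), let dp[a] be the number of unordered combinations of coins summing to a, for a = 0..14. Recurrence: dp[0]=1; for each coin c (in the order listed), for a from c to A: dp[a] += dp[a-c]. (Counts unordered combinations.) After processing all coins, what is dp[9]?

3

after  coin     0     1     2     3     4     5     6     7     8     9    10    11    12    13    14
          1     1     1     1     1     1     1     1     1     1     1     1     1     1     1     1
          6     1     1     1     1     1     1     2     2     2     2     2     2     3     3     3
          7     1     1     1     1     1     1     2     3     3     3     3     3     4     5     6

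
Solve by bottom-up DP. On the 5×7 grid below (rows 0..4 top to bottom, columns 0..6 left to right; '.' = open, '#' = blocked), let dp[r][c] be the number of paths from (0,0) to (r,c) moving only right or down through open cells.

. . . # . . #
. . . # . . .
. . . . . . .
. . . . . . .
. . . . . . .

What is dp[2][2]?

r\c   0   1   2   3   4   5   6
  0   1   1   1   0   0   0   0
  1   1   2   3   0   0   0   0
  2   1   3   6   6   6   6   6
  3   1   4  10  16  22  28  34
  4   1   5  15  31  53  81 115

6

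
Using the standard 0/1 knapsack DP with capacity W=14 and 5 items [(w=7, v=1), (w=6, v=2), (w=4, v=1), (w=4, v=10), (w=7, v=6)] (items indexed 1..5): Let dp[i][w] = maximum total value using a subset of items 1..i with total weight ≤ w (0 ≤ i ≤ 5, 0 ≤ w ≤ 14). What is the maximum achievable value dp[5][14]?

i\w   0   1   2   3   4   5   6   7   8   9  10  11  12  13  14
  0   0   0   0   0   0   0   0   0   0   0   0   0   0   0   0
  1   0   0   0   0   0   0   0   1   1   1   1   1   1   1   1
  2   0   0   0   0   0   0   2   2   2   2   2   2   2   3   3
  3   0   0   0   0   1   1   2   2   2   2   3   3   3   3   3
  4   0   0   0   0  10  10  10  10  11  11  12  12  12  12  13
  5   0   0   0   0  10  10  10  10  11  11  12  16  16  16  16

16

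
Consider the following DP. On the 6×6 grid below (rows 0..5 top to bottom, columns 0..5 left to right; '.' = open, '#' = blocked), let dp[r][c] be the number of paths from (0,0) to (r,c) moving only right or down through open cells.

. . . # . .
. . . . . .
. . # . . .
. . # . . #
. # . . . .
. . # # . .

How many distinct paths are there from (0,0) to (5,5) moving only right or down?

r\c   0   1   2   3   4   5
  0   1   1   1   0   0   0
  1   1   2   3   3   3   3
  2   1   3   0   3   6   9
  3   1   4   0   3   9   0
  4   1   0   0   3  12  12
  5   1   1   0   0  12  24

24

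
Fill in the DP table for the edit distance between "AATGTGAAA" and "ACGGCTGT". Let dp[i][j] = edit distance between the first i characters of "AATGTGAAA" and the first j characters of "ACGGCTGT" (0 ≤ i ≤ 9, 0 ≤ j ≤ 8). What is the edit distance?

6

   ''  A  C  G  G  C  T  G  T
''  0  1  2  3  4  5  6  7  8
 A  1  0  1  2  3  4  5  6  7
 A  2  1  1  2  3  4  5  6  7
 T  3  2  2  2  3  4  4  5  6
 G  4  3  3  2  2  3  4  4  5
 T  5  4  4  3  3  3  3  4  4
 G  6  5  5  4  3  4  4  3  4
 A  7  6  6  5  4  4  5  4  4
 A  8  7  7  6  5  5  5  5  5
 A  9  8  8  7  6  6  6  6  6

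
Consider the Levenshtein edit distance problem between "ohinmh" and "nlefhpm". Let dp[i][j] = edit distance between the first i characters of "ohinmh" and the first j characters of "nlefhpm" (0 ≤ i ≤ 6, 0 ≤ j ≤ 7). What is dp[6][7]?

   ''  n  l  e  f  h  p  m
''  0  1  2  3  4  5  6  7
 o  1  1  2  3  4  5  6  7
 h  2  2  2  3  4  4  5  6
 i  3  3  3  3  4  5  5  6
 n  4  3  4  4  4  5  6  6
 m  5  4  4  5  5  5  6  6
 h  6  5  5  5  6  5  6  7

7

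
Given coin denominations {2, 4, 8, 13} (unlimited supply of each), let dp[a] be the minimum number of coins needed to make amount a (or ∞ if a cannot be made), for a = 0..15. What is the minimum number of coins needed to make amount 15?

 a  0  1  2  3  4  5  6  7  8  9 10 11 12 13 14 15
dp  0  -  1  -  1  -  2  -  1  -  2  -  2  1  3  2
(- denotes ∞ / unreachable)

2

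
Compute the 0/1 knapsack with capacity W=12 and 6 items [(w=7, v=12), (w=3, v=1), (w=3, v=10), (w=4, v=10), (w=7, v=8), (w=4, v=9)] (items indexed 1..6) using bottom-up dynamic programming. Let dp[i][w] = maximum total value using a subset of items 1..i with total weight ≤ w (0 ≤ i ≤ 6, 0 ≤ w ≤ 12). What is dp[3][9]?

i\w   0   1   2   3   4   5   6   7   8   9  10  11  12
  0   0   0   0   0   0   0   0   0   0   0   0   0   0
  1   0   0   0   0   0   0   0  12  12  12  12  12  12
  2   0   0   0   1   1   1   1  12  12  12  13  13  13
  3   0   0   0  10  10  10  11  12  12  12  22  22  22
  4   0   0   0  10  10  10  11  20  20  20  22  22  22
  5   0   0   0  10  10  10  11  20  20  20  22  22  22
  6   0   0   0  10  10  10  11  20  20  20  22  29  29

12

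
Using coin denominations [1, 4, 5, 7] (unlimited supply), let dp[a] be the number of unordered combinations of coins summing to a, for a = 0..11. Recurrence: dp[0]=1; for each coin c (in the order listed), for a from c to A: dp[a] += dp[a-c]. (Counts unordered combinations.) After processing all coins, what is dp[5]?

after  coin     0     1     2     3     4     5     6     7     8     9    10    11
          1     1     1     1     1     1     1     1     1     1     1     1     1
          4     1     1     1     1     2     2     2     2     3     3     3     3
          5     1     1     1     1     2     3     3     3     4     5     6     6
          7     1     1     1     1     2     3     3     4     5     6     7     8

3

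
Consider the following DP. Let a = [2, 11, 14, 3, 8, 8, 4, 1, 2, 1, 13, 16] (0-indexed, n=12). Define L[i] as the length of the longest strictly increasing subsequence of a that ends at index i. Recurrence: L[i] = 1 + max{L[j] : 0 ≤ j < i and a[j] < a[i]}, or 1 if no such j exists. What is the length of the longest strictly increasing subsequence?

   i    0    1    2    3    4    5    6    7    8    9   10   11
a[i]    2   11   14    3    8    8    4    1    2    1   13   16
L[i]    1    2    3    2    3    3    3    1    2    1    4    5

5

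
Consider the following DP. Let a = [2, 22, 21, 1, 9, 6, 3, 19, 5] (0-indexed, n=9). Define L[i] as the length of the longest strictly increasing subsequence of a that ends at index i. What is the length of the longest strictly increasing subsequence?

3

   i    0    1    2    3    4    5    6    7    8
a[i]    2   22   21    1    9    6    3   19    5
L[i]    1    2    2    1    2    2    2    3    3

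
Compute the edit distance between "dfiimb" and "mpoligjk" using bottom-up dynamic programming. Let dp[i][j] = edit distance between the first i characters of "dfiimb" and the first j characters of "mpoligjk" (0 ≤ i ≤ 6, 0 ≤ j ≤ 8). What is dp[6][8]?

7

   ''  m  p  o  l  i  g  j  k
''  0  1  2  3  4  5  6  7  8
 d  1  1  2  3  4  5  6  7  8
 f  2  2  2  3  4  5  6  7  8
 i  3  3  3  3  4  4  5  6  7
 i  4  4  4  4  4  4  5  6  7
 m  5  4  5  5  5  5  5  6  7
 b  6  5  5  6  6  6  6  6  7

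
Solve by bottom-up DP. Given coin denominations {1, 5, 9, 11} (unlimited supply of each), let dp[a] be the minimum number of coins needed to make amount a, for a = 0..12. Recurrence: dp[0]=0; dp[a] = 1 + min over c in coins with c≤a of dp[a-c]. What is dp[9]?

1

 a  0  1  2  3  4  5  6  7  8  9 10 11 12
dp  0  1  2  3  4  1  2  3  4  1  2  1  2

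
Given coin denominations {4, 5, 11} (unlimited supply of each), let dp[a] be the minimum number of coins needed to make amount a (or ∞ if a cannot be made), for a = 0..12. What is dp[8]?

 a  0  1  2  3  4  5  6  7  8  9 10 11 12
dp  0  -  -  -  1  1  -  -  2  2  2  1  3
(- denotes ∞ / unreachable)

2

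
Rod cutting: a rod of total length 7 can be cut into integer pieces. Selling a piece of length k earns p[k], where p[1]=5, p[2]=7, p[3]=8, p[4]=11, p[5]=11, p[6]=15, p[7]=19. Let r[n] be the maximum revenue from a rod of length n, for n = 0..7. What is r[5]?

   n    0    1    2    3    4    5    6    7
r[n]    0    5   10   15   20   25   30   35

25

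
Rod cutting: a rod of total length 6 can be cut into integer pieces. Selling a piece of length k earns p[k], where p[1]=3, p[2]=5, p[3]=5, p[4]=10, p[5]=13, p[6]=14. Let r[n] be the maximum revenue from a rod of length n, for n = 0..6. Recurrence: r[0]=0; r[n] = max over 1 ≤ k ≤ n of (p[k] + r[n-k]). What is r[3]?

9

   n    0    1    2    3    4    5    6
r[n]    0    3    6    9   12   15   18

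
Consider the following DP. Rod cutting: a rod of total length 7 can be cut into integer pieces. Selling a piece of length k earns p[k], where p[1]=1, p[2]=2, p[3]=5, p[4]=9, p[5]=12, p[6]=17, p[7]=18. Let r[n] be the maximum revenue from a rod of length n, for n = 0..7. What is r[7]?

   n    0    1    2    3    4    5    6    7
r[n]    0    1    2    5    9   12   17   18

18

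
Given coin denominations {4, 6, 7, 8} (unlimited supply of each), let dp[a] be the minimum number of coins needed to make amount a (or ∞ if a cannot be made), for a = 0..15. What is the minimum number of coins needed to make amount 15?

2

 a  0  1  2  3  4  5  6  7  8  9 10 11 12 13 14 15
dp  0  -  -  -  1  -  1  1  1  -  2  2  2  2  2  2
(- denotes ∞ / unreachable)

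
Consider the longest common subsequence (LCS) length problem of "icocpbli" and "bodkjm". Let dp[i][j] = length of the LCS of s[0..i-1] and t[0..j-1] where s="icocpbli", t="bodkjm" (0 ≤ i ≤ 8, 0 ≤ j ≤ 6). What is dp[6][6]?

1

   ''  b  o  d  k  j  m
''  0  0  0  0  0  0  0
 i  0  0  0  0  0  0  0
 c  0  0  0  0  0  0  0
 o  0  0  1  1  1  1  1
 c  0  0  1  1  1  1  1
 p  0  0  1  1  1  1  1
 b  0  1  1  1  1  1  1
 l  0  1  1  1  1  1  1
 i  0  1  1  1  1  1  1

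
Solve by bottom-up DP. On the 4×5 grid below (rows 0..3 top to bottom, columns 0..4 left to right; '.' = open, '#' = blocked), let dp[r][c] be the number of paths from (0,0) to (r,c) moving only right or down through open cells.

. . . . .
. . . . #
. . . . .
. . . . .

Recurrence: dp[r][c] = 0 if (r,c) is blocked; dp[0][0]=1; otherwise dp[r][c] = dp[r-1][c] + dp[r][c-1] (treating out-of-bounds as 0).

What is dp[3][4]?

30

r\c   0   1   2   3   4
  0   1   1   1   1   1
  1   1   2   3   4   0
  2   1   3   6  10  10
  3   1   4  10  20  30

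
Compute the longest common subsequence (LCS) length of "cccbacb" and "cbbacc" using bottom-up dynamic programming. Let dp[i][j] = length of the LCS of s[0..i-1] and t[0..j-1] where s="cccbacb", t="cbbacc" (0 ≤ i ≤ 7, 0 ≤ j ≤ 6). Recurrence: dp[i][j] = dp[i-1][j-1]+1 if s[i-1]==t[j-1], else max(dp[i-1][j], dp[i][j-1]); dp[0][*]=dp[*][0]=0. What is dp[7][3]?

3

   ''  c  b  b  a  c  c
''  0  0  0  0  0  0  0
 c  0  1  1  1  1  1  1
 c  0  1  1  1  1  2  2
 c  0  1  1  1  1  2  3
 b  0  1  2  2  2  2  3
 a  0  1  2  2  3  3  3
 c  0  1  2  2  3  4  4
 b  0  1  2  3  3  4  4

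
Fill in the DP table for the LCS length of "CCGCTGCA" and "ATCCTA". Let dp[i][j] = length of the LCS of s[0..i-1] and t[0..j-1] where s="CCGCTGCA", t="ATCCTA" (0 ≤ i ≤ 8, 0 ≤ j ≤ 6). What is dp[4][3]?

1

   ''  A  T  C  C  T  A
''  0  0  0  0  0  0  0
 C  0  0  0  1  1  1  1
 C  0  0  0  1  2  2  2
 G  0  0  0  1  2  2  2
 C  0  0  0  1  2  2  2
 T  0  0  1  1  2  3  3
 G  0  0  1  1  2  3  3
 C  0  0  1  2  2  3  3
 A  0  1  1  2  2  3  4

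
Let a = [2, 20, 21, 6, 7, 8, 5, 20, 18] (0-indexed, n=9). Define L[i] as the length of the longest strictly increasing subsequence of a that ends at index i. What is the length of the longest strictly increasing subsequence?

5

   i    0    1    2    3    4    5    6    7    8
a[i]    2   20   21    6    7    8    5   20   18
L[i]    1    2    3    2    3    4    2    5    5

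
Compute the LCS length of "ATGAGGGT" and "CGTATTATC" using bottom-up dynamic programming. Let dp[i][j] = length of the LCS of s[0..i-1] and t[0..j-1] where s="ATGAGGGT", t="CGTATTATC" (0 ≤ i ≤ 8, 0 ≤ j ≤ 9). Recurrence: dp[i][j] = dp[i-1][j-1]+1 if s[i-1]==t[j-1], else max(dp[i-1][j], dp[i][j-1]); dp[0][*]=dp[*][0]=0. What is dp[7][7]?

   ''  C  G  T  A  T  T  A  T  C
''  0  0  0  0  0  0  0  0  0  0
 A  0  0  0  0  1  1  1  1  1  1
 T  0  0  0  1  1  2  2  2  2  2
 G  0  0  1  1  1  2  2  2  2  2
 A  0  0  1  1  2  2  2  3  3  3
 G  0  0  1  1  2  2  2  3  3  3
 G  0  0  1  1  2  2  2  3  3  3
 G  0  0  1  1  2  2  2  3  3  3
 T  0  0  1  2  2  3  3  3  4  4

3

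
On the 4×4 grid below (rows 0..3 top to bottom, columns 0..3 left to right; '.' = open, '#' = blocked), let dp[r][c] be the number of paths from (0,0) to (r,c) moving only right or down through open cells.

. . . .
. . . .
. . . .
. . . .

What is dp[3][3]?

r\c   0   1   2   3
  0   1   1   1   1
  1   1   2   3   4
  2   1   3   6  10
  3   1   4  10  20

20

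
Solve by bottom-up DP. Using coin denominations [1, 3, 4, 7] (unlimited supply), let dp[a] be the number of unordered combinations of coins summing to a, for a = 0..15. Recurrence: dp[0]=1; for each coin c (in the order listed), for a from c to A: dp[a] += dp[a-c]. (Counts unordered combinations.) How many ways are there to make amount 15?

22

after  coin     0     1     2     3     4     5     6     7     8     9    10    11    12    13    14    15
          1     1     1     1     1     1     1     1     1     1     1     1     1     1     1     1     1
          3     1     1     1     2     2     2     3     3     3     4     4     4     5     5     5     6
          4     1     1     1     2     3     3     4     5     6     7     8     9    11    12    13    15
          7     1     1     1     2     3     3     4     6     7     8    10    12    14    16    19    22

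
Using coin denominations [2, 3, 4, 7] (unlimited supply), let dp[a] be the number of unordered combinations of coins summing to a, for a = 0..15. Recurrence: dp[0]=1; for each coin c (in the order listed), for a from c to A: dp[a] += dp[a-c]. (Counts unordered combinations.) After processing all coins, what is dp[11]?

after  coin     0     1     2     3     4     5     6     7     8     9    10    11    12    13    14    15
          2     1     0     1     0     1     0     1     0     1     0     1     0     1     0     1     0
          3     1     0     1     1     1     1     2     1     2     2     2     2     3     2     3     3
          4     1     0     1     1     2     1     3     2     4     3     5     4     7     5     8     7
          7     1     0     1     1     2     1     3     3     4     4     6     6     8     8    11    11

6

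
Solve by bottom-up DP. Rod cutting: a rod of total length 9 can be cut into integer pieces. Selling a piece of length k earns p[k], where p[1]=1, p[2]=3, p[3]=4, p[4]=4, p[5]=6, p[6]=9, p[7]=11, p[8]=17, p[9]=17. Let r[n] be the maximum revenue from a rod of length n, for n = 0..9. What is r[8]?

   n    0    1    2    3    4    5    6    7    8    9
r[n]    0    1    3    4    6    7    9   11   17   18

17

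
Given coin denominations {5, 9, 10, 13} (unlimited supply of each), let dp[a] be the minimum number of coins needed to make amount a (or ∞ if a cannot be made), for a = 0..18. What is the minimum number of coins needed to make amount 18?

 a  0  1  2  3  4  5  6  7  8  9 10 11 12 13 14 15 16 17 18
dp  0  -  -  -  -  1  -  -  -  1  1  -  -  1  2  2  -  -  2
(- denotes ∞ / unreachable)

2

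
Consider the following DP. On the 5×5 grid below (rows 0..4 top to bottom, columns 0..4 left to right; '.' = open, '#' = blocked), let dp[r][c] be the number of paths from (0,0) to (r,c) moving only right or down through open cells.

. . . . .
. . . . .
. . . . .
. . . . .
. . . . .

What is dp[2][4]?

r\c   0   1   2   3   4
  0   1   1   1   1   1
  1   1   2   3   4   5
  2   1   3   6  10  15
  3   1   4  10  20  35
  4   1   5  15  35  70

15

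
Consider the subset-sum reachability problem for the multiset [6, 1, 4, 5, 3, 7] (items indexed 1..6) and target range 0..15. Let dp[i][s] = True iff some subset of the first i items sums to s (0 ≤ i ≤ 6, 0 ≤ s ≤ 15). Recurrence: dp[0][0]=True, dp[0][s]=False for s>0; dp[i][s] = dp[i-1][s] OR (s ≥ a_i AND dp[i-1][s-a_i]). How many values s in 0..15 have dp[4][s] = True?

11

i\s   0   1   2   3   4   5   6   7   8   9  10  11  12  13  14  15
  0   T   F   F   F   F   F   F   F   F   F   F   F   F   F   F   F
  1   T   F   F   F   F   F   T   F   F   F   F   F   F   F   F   F
  2   T   T   F   F   F   F   T   T   F   F   F   F   F   F   F   F
  3   T   T   F   F   T   T   T   T   F   F   T   T   F   F   F   F
  4   T   T   F   F   T   T   T   T   F   T   T   T   T   F   F   T
  5   T   T   F   T   T   T   T   T   T   T   T   T   T   T   T   T
  6   T   T   F   T   T   T   T   T   T   T   T   T   T   T   T   T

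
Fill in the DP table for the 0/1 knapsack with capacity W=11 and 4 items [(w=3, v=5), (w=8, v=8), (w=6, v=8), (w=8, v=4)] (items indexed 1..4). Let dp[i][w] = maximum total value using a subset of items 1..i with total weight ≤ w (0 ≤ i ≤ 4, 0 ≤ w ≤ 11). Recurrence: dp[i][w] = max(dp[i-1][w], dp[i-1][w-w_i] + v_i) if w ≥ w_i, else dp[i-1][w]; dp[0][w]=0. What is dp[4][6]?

i\w   0   1   2   3   4   5   6   7   8   9  10  11
  0   0   0   0   0   0   0   0   0   0   0   0   0
  1   0   0   0   5   5   5   5   5   5   5   5   5
  2   0   0   0   5   5   5   5   5   8   8   8  13
  3   0   0   0   5   5   5   8   8   8  13  13  13
  4   0   0   0   5   5   5   8   8   8  13  13  13

8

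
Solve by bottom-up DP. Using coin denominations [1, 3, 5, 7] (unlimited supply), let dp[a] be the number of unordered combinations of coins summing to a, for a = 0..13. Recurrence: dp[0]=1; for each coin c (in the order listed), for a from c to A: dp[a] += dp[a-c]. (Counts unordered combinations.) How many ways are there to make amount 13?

14

after  coin     0     1     2     3     4     5     6     7     8     9    10    11    12    13
          1     1     1     1     1     1     1     1     1     1     1     1     1     1     1
          3     1     1     1     2     2     2     3     3     3     4     4     4     5     5
          5     1     1     1     2     2     3     4     4     5     6     7     8     9    10
          7     1     1     1     2     2     3     4     5     6     7     9    10    12    14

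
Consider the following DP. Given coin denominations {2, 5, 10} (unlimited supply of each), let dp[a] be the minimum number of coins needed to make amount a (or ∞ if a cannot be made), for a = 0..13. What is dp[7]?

 a  0  1  2  3  4  5  6  7  8  9 10 11 12 13
dp  0  -  1  -  2  1  3  2  4  3  1  4  2  5
(- denotes ∞ / unreachable)

2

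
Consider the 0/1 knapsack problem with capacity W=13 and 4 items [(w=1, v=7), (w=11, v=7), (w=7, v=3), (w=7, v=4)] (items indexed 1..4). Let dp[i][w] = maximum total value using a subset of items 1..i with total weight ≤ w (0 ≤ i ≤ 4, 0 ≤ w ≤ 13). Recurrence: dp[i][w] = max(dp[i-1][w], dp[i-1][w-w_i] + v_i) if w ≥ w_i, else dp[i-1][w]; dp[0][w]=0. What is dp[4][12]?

14

i\w   0   1   2   3   4   5   6   7   8   9  10  11  12  13
  0   0   0   0   0   0   0   0   0   0   0   0   0   0   0
  1   0   7   7   7   7   7   7   7   7   7   7   7   7   7
  2   0   7   7   7   7   7   7   7   7   7   7   7  14  14
  3   0   7   7   7   7   7   7   7  10  10  10  10  14  14
  4   0   7   7   7   7   7   7   7  11  11  11  11  14  14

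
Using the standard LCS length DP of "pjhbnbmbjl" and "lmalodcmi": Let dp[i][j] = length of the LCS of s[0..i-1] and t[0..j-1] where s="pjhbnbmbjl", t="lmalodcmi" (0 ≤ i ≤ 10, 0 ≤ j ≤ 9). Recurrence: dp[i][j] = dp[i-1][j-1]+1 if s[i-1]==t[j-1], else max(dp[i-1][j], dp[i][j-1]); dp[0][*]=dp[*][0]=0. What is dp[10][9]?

2

   ''  l  m  a  l  o  d  c  m  i
''  0  0  0  0  0  0  0  0  0  0
 p  0  0  0  0  0  0  0  0  0  0
 j  0  0  0  0  0  0  0  0  0  0
 h  0  0  0  0  0  0  0  0  0  0
 b  0  0  0  0  0  0  0  0  0  0
 n  0  0  0  0  0  0  0  0  0  0
 b  0  0  0  0  0  0  0  0  0  0
 m  0  0  1  1  1  1  1  1  1  1
 b  0  0  1  1  1  1  1  1  1  1
 j  0  0  1  1  1  1  1  1  1  1
 l  0  1  1  1  2  2  2  2  2  2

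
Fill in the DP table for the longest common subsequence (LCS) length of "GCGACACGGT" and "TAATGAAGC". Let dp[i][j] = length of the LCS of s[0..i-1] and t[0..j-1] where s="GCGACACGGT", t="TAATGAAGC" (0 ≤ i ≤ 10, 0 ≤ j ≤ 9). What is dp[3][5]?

1

   ''  T  A  A  T  G  A  A  G  C
''  0  0  0  0  0  0  0  0  0  0
 G  0  0  0  0  0  1  1  1  1  1
 C  0  0  0  0  0  1  1  1  1  2
 G  0  0  0  0  0  1  1  1  2  2
 A  0  0  1  1  1  1  2  2  2  2
 C  0  0  1  1  1  1  2  2  2  3
 A  0  0  1  2  2  2  2  3  3  3
 C  0  0  1  2  2  2  2  3  3  4
 G  0  0  1  2  2  3  3  3  4  4
 G  0  0  1  2  2  3  3  3  4  4
 T  0  1  1  2  3  3  3  3  4  4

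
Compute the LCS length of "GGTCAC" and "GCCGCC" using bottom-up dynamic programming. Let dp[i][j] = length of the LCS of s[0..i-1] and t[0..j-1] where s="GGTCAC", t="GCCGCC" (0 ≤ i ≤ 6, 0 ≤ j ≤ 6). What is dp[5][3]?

   ''  G  C  C  G  C  C
''  0  0  0  0  0  0  0
 G  0  1  1  1  1  1  1
 G  0  1  1  1  2  2  2
 T  0  1  1  1  2  2  2
 C  0  1  2  2  2  3  3
 A  0  1  2  2  2  3  3
 C  0  1  2  3  3  3  4

2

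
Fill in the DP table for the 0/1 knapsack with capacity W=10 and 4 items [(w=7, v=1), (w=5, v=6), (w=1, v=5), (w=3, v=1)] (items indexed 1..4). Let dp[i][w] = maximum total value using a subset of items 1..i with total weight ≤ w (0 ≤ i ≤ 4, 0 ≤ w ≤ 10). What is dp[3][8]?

11

i\w   0   1   2   3   4   5   6   7   8   9  10
  0   0   0   0   0   0   0   0   0   0   0   0
  1   0   0   0   0   0   0   0   1   1   1   1
  2   0   0   0   0   0   6   6   6   6   6   6
  3   0   5   5   5   5   6  11  11  11  11  11
  4   0   5   5   5   6   6  11  11  11  12  12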